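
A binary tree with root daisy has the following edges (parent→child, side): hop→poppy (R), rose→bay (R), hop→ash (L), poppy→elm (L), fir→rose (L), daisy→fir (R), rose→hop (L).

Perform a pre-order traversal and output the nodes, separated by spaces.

daisy fir rose hop ash poppy elm bay

Pre-order visits the node, then its left subtree, then its right subtree.
Visit daisy.
At daisy: no left child.
At daisy: go right to fir.
  Visit fir.
  At fir: go left to rose.
    Visit rose.
    At rose: go left to hop.
      Visit hop.
      At hop: go left to ash.
        ash is a leaf — visit ash.
      At hop: go right to poppy.
        Visit poppy.
        At poppy: go left to elm.
          elm is a leaf — visit elm.
        At poppy: no right child.
    At rose: go right to bay.
      bay is a leaf — visit bay.
  At fir: no right child.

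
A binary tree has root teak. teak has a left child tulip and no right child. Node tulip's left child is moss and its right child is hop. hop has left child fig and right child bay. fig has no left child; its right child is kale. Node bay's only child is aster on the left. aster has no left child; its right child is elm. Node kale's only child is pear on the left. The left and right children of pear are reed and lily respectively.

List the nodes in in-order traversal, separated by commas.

In-order visits the left subtree, then the node, then the right subtree.
At teak: go left to tulip.
  At tulip: go left to moss.
    moss is a leaf — visit moss.
  Visit tulip.
  At tulip: go right to hop.
    At hop: go left to fig.
      At fig: no left child.
      Visit fig.
      At fig: go right to kale.
        At kale: go left to pear.
          At pear: go left to reed.
            reed is a leaf — visit reed.
          Visit pear.
          At pear: go right to lily.
            lily is a leaf — visit lily.
        Visit kale.
        At kale: no right child.
    Visit hop.
    At hop: go right to bay.
      At bay: go left to aster.
        At aster: no left child.
        Visit aster.
        At aster: go right to elm.
          elm is a leaf — visit elm.
      Visit bay.
      At bay: no right child.
Visit teak.
At teak: no right child.

moss, tulip, fig, reed, pear, lily, kale, hop, aster, elm, bay, teak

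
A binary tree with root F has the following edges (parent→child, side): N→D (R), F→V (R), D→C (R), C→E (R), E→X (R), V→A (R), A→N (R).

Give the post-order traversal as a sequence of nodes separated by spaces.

X E C D N A V F

Post-order visits the left subtree, then the right subtree, then the node.
At F: no left child.
At F: go right to V.
  At V: no left child.
  At V: go right to A.
    At A: no left child.
    At A: go right to N.
      At N: no left child.
      At N: go right to D.
        At D: no left child.
        At D: go right to C.
          At C: no left child.
          At C: go right to E.
            At E: no left child.
            At E: go right to X.
              X is a leaf — visit X.
            Visit E.
          Visit C.
        Visit D.
      Visit N.
    Visit A.
  Visit V.
Visit F.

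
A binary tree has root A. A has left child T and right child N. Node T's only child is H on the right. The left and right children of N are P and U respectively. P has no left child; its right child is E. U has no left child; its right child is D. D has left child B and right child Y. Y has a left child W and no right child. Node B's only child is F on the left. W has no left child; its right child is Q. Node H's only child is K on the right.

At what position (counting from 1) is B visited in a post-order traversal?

7

Post-order visits the left subtree, then the right subtree, then the node.
At A: go left to T.
  At T: no left child.
  At T: go right to H.
    At H: no left child.
    At H: go right to K.
      K is a leaf — visit K.
    Visit H.
  Visit T.
At A: go right to N.
  At N: go left to P.
    At P: no left child.
    At P: go right to E.
      E is a leaf — visit E.
    Visit P.
  At N: go right to U.
    At U: no left child.
    At U: go right to D.
      At D: go left to B.
        At B: go left to F.
          F is a leaf — visit F.
        At B: no right child.
        Visit B.
      At D: go right to Y.
        At Y: go left to W.
          At W: no left child.
          At W: go right to Q.
            Q is a leaf — visit Q.
          Visit W.
        At Y: no right child.
        Visit Y.
      Visit D.
    Visit U.
  Visit N.
Visit A.
Full post-order sequence: K, H, T, E, P, F, B, Q, W, Y, D, U, N, A.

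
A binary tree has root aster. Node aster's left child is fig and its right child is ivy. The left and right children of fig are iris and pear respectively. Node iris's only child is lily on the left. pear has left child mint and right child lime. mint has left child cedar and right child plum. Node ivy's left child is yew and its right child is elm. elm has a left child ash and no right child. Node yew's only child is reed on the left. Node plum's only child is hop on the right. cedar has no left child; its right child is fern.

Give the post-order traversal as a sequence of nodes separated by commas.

lily, iris, fern, cedar, hop, plum, mint, lime, pear, fig, reed, yew, ash, elm, ivy, aster

Post-order visits the left subtree, then the right subtree, then the node.
At aster: go left to fig.
  At fig: go left to iris.
    At iris: go left to lily.
      lily is a leaf — visit lily.
    At iris: no right child.
    Visit iris.
  At fig: go right to pear.
    At pear: go left to mint.
      At mint: go left to cedar.
        At cedar: no left child.
        At cedar: go right to fern.
          fern is a leaf — visit fern.
        Visit cedar.
      At mint: go right to plum.
        At plum: no left child.
        At plum: go right to hop.
          hop is a leaf — visit hop.
        Visit plum.
      Visit mint.
    At pear: go right to lime.
      lime is a leaf — visit lime.
    Visit pear.
  Visit fig.
At aster: go right to ivy.
  At ivy: go left to yew.
    At yew: go left to reed.
      reed is a leaf — visit reed.
    At yew: no right child.
    Visit yew.
  At ivy: go right to elm.
    At elm: go left to ash.
      ash is a leaf — visit ash.
    At elm: no right child.
    Visit elm.
  Visit ivy.
Visit aster.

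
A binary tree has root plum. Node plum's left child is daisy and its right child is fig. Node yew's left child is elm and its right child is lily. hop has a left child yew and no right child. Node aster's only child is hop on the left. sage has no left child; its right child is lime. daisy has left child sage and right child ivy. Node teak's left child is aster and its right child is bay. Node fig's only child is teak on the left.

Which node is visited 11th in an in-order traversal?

In-order visits the left subtree, then the node, then the right subtree.
At plum: go left to daisy.
  At daisy: go left to sage.
    At sage: no left child.
    Visit sage.
    At sage: go right to lime.
      lime is a leaf — visit lime.
  Visit daisy.
  At daisy: go right to ivy.
    ivy is a leaf — visit ivy.
Visit plum.
At plum: go right to fig.
  At fig: go left to teak.
    At teak: go left to aster.
      At aster: go left to hop.
        At hop: go left to yew.
          At yew: go left to elm.
            elm is a leaf — visit elm.
          Visit yew.
          At yew: go right to lily.
            lily is a leaf — visit lily.
        Visit hop.
        At hop: no right child.
      Visit aster.
      At aster: no right child.
    Visit teak.
    At teak: go right to bay.
      bay is a leaf — visit bay.
  Visit fig.
  At fig: no right child.
Full in-order sequence: sage, lime, daisy, ivy, plum, elm, yew, lily, hop, aster, teak, bay, fig.

teak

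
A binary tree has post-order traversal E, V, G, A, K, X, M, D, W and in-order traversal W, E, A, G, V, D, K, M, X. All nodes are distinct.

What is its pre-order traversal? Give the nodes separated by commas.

W, D, A, E, G, V, M, K, X

The last element of post-order is the root; it splits in-order into left and right subtrees.
Root W: left subtree has 0 nodes { }, right has 8 {E, A, G, V, D, K, M, X}.
  Root D: left subtree has 4 nodes {E, A, G, V}, right has 3 {K, M, X}.
    Root A: left subtree has 1 node {E}, right has 2 {G, V}.
      Root G: left subtree has 0 nodes { }, right has 1 {V}.
    Root M: left subtree has 1 node {K}, right has 1 {X}.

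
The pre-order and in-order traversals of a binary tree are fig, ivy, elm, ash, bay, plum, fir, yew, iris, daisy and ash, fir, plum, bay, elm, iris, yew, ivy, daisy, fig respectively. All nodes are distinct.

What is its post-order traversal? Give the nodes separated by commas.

The first element of pre-order is the root; it splits in-order into left and right subtrees.
Root fig: left subtree has 9 nodes {ash, fir, plum, bay, elm, iris, yew, ivy, daisy}, right has 0 { }.
  Root ivy: left subtree has 7 nodes {ash, fir, plum, bay, elm, iris, yew}, right has 1 {daisy}.
    Root elm: left subtree has 4 nodes {ash, fir, plum, bay}, right has 2 {iris, yew}.
      Root ash: left subtree has 0 nodes { }, right has 3 {fir, plum, bay}.
        Root bay: left subtree has 2 nodes {fir, plum}, right has 0 { }.
          Root plum: left subtree has 1 node {fir}, right has 0 { }.
      Root yew: left subtree has 1 node {iris}, right has 0 { }.

fir, plum, bay, ash, iris, yew, elm, daisy, ivy, fig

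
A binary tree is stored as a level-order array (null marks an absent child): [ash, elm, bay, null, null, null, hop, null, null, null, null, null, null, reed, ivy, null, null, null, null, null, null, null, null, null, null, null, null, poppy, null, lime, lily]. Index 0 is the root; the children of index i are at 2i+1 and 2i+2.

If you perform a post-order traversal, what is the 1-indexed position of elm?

Post-order visits the left subtree, then the right subtree, then the node.
At ash: go left to elm.
  elm is a leaf — visit elm.
At ash: go right to bay.
  At bay: no left child.
  At bay: go right to hop.
    At hop: go left to reed.
      At reed: go left to poppy.
        poppy is a leaf — visit poppy.
      At reed: no right child.
      Visit reed.
    At hop: go right to ivy.
      At ivy: go left to lime.
        lime is a leaf — visit lime.
      At ivy: go right to lily.
        lily is a leaf — visit lily.
      Visit ivy.
    Visit hop.
  Visit bay.
Visit ash.
Full post-order sequence: elm, poppy, reed, lime, lily, ivy, hop, bay, ash.

1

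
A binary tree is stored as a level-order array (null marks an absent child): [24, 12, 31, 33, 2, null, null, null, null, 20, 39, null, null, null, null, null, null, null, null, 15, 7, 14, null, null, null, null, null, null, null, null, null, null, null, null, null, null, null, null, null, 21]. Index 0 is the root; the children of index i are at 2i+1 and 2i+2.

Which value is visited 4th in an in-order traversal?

In-order visits the left subtree, then the node, then the right subtree.
At 24: go left to 12.
  At 12: go left to 33.
    33 is a leaf — visit 33.
  Visit 12.
  At 12: go right to 2.
    At 2: go left to 20.
      At 20: go left to 15.
        At 15: go left to 21.
          21 is a leaf — visit 21.
        Visit 15.
        At 15: no right child.
      Visit 20.
      At 20: go right to 7.
        7 is a leaf — visit 7.
    Visit 2.
    At 2: go right to 39.
      At 39: go left to 14.
        14 is a leaf — visit 14.
      Visit 39.
      At 39: no right child.
Visit 24.
At 24: go right to 31.
  31 is a leaf — visit 31.
Full in-order sequence: 33, 12, 21, 15, 20, 7, 2, 14, 39, 24, 31.

15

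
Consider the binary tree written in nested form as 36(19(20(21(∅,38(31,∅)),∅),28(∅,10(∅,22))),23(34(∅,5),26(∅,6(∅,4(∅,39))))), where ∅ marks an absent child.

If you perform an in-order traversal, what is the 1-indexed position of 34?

In-order visits the left subtree, then the node, then the right subtree.
At 36: go left to 19.
  At 19: go left to 20.
    At 20: go left to 21.
      At 21: no left child.
      Visit 21.
      At 21: go right to 38.
        At 38: go left to 31.
          31 is a leaf — visit 31.
        Visit 38.
        At 38: no right child.
    Visit 20.
    At 20: no right child.
  Visit 19.
  At 19: go right to 28.
    At 28: no left child.
    Visit 28.
    At 28: go right to 10.
      At 10: no left child.
      Visit 10.
      At 10: go right to 22.
        22 is a leaf — visit 22.
Visit 36.
At 36: go right to 23.
  At 23: go left to 34.
    At 34: no left child.
    Visit 34.
    At 34: go right to 5.
      5 is a leaf — visit 5.
  Visit 23.
  At 23: go right to 26.
    At 26: no left child.
    Visit 26.
    At 26: go right to 6.
      At 6: no left child.
      Visit 6.
      At 6: go right to 4.
        At 4: no left child.
        Visit 4.
        At 4: go right to 39.
          39 is a leaf — visit 39.
Full in-order sequence: 21, 31, 38, 20, 19, 28, 10, 22, 36, 34, 5, 23, 26, 6, 4, 39.

10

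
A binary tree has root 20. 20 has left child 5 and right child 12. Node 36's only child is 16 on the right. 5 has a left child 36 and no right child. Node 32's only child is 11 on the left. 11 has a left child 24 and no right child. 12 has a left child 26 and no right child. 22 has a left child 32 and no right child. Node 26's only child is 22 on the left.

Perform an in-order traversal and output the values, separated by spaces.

36 16 5 20 24 11 32 22 26 12

In-order visits the left subtree, then the node, then the right subtree.
At 20: go left to 5.
  At 5: go left to 36.
    At 36: no left child.
    Visit 36.
    At 36: go right to 16.
      16 is a leaf — visit 16.
  Visit 5.
  At 5: no right child.
Visit 20.
At 20: go right to 12.
  At 12: go left to 26.
    At 26: go left to 22.
      At 22: go left to 32.
        At 32: go left to 11.
          At 11: go left to 24.
            24 is a leaf — visit 24.
          Visit 11.
          At 11: no right child.
        Visit 32.
        At 32: no right child.
      Visit 22.
      At 22: no right child.
    Visit 26.
    At 26: no right child.
  Visit 12.
  At 12: no right child.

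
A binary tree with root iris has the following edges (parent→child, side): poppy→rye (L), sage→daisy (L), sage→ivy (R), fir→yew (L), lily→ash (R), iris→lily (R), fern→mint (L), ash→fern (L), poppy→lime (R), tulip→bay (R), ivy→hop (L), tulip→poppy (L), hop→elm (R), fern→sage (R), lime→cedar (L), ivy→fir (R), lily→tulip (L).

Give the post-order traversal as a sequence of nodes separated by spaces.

rye cedar lime poppy bay tulip mint daisy elm hop yew fir ivy sage fern ash lily iris

Post-order visits the left subtree, then the right subtree, then the node.
At iris: no left child.
At iris: go right to lily.
  At lily: go left to tulip.
    At tulip: go left to poppy.
      At poppy: go left to rye.
        rye is a leaf — visit rye.
      At poppy: go right to lime.
        At lime: go left to cedar.
          cedar is a leaf — visit cedar.
        At lime: no right child.
        Visit lime.
      Visit poppy.
    At tulip: go right to bay.
      bay is a leaf — visit bay.
    Visit tulip.
  At lily: go right to ash.
    At ash: go left to fern.
      At fern: go left to mint.
        mint is a leaf — visit mint.
      At fern: go right to sage.
        At sage: go left to daisy.
          daisy is a leaf — visit daisy.
        At sage: go right to ivy.
          At ivy: go left to hop.
            At hop: no left child.
            At hop: go right to elm.
              elm is a leaf — visit elm.
            Visit hop.
          At ivy: go right to fir.
            At fir: go left to yew.
              yew is a leaf — visit yew.
            At fir: no right child.
            Visit fir.
          Visit ivy.
        Visit sage.
      Visit fern.
    At ash: no right child.
    Visit ash.
  Visit lily.
Visit iris.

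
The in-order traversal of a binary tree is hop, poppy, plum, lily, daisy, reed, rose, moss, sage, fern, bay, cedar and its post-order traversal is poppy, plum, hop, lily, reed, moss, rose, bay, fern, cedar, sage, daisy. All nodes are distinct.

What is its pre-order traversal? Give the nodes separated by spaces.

daisy lily hop plum poppy sage rose reed moss cedar fern bay

The last element of post-order is the root; it splits in-order into left and right subtrees.
Root daisy: left subtree has 4 nodes {hop, poppy, plum, lily}, right has 7 {reed, rose, moss, sage, fern, bay, cedar}.
  Root lily: left subtree has 3 nodes {hop, poppy, plum}, right has 0 { }.
    Root hop: left subtree has 0 nodes { }, right has 2 {poppy, plum}.
      Root plum: left subtree has 1 node {poppy}, right has 0 { }.
  Root sage: left subtree has 3 nodes {reed, rose, moss}, right has 3 {fern, bay, cedar}.
    Root rose: left subtree has 1 node {reed}, right has 1 {moss}.
    Root cedar: left subtree has 2 nodes {fern, bay}, right has 0 { }.
      Root fern: left subtree has 0 nodes { }, right has 1 {bay}.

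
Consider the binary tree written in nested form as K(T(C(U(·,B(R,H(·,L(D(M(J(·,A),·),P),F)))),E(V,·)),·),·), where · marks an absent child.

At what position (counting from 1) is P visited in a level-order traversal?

Level-order visits nodes level by level from the root, left to right within each level.
Level 0: K
Level 1: T
Level 2: C
Level 3: U, E
Level 4: B, V
Level 5: R, H
Level 6: L
Level 7: D, F
Level 8: M, P
Level 9: J
Level 10: A
Full level-order sequence: K, T, C, U, E, B, V, R, H, L, D, F, M, P, J, A.

14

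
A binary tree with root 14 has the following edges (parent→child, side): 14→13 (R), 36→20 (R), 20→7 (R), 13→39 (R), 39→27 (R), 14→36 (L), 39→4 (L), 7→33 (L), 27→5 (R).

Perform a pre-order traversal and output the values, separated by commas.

Pre-order visits the node, then its left subtree, then its right subtree.
Visit 14.
At 14: go left to 36.
  Visit 36.
  At 36: no left child.
  At 36: go right to 20.
    Visit 20.
    At 20: no left child.
    At 20: go right to 7.
      Visit 7.
      At 7: go left to 33.
        33 is a leaf — visit 33.
      At 7: no right child.
At 14: go right to 13.
  Visit 13.
  At 13: no left child.
  At 13: go right to 39.
    Visit 39.
    At 39: go left to 4.
      4 is a leaf — visit 4.
    At 39: go right to 27.
      Visit 27.
      At 27: no left child.
      At 27: go right to 5.
        5 is a leaf — visit 5.

14, 36, 20, 7, 33, 13, 39, 4, 27, 5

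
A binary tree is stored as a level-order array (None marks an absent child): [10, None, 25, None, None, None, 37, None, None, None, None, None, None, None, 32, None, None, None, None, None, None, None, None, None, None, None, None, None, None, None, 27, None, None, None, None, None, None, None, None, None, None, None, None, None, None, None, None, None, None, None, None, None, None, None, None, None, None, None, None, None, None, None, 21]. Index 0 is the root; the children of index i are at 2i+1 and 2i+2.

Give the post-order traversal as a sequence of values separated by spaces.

Post-order visits the left subtree, then the right subtree, then the node.
At 10: no left child.
At 10: go right to 25.
  At 25: no left child.
  At 25: go right to 37.
    At 37: no left child.
    At 37: go right to 32.
      At 32: no left child.
      At 32: go right to 27.
        At 27: no left child.
        At 27: go right to 21.
          21 is a leaf — visit 21.
        Visit 27.
      Visit 32.
    Visit 37.
  Visit 25.
Visit 10.

21 27 32 37 25 10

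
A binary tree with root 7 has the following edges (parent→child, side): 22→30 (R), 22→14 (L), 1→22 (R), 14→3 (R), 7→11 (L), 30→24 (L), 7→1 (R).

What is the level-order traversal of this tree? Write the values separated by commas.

Level-order visits nodes level by level from the root, left to right within each level.
Level 0: 7
Level 1: 11, 1
Level 2: 22
Level 3: 14, 30
Level 4: 3, 24

7, 11, 1, 22, 14, 30, 3, 24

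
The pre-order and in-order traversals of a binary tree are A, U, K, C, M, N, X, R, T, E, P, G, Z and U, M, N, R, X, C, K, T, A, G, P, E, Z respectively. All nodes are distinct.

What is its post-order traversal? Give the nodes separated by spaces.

The first element of pre-order is the root; it splits in-order into left and right subtrees.
Root A: left subtree has 8 nodes {U, M, N, R, X, C, K, T}, right has 4 {G, P, E, Z}.
  Root U: left subtree has 0 nodes { }, right has 7 {M, N, R, X, C, K, T}.
    Root K: left subtree has 5 nodes {M, N, R, X, C}, right has 1 {T}.
      Root C: left subtree has 4 nodes {M, N, R, X}, right has 0 { }.
        Root M: left subtree has 0 nodes { }, right has 3 {N, R, X}.
          Root N: left subtree has 0 nodes { }, right has 2 {R, X}.
            Root X: left subtree has 1 node {R}, right has 0 { }.
  Root E: left subtree has 2 nodes {G, P}, right has 1 {Z}.
    Root P: left subtree has 1 node {G}, right has 0 { }.

R X N M C T K U G P Z E A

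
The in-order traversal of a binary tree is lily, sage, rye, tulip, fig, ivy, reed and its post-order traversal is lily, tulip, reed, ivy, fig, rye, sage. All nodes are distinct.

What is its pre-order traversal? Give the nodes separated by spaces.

sage lily rye fig tulip ivy reed

The last element of post-order is the root; it splits in-order into left and right subtrees.
Root sage: left subtree has 1 node {lily}, right has 5 {rye, tulip, fig, ivy, reed}.
  Root rye: left subtree has 0 nodes { }, right has 4 {tulip, fig, ivy, reed}.
    Root fig: left subtree has 1 node {tulip}, right has 2 {ivy, reed}.
      Root ivy: left subtree has 0 nodes { }, right has 1 {reed}.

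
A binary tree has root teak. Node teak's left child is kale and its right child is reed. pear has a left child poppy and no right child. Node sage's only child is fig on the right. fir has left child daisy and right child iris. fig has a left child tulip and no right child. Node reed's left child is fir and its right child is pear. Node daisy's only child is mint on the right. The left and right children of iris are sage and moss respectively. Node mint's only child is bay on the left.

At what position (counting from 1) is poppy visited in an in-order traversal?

13

In-order visits the left subtree, then the node, then the right subtree.
At teak: go left to kale.
  kale is a leaf — visit kale.
Visit teak.
At teak: go right to reed.
  At reed: go left to fir.
    At fir: go left to daisy.
      At daisy: no left child.
      Visit daisy.
      At daisy: go right to mint.
        At mint: go left to bay.
          bay is a leaf — visit bay.
        Visit mint.
        At mint: no right child.
    Visit fir.
    At fir: go right to iris.
      At iris: go left to sage.
        At sage: no left child.
        Visit sage.
        At sage: go right to fig.
          At fig: go left to tulip.
            tulip is a leaf — visit tulip.
          Visit fig.
          At fig: no right child.
      Visit iris.
      At iris: go right to moss.
        moss is a leaf — visit moss.
  Visit reed.
  At reed: go right to pear.
    At pear: go left to poppy.
      poppy is a leaf — visit poppy.
    Visit pear.
    At pear: no right child.
Full in-order sequence: kale, teak, daisy, bay, mint, fir, sage, tulip, fig, iris, moss, reed, poppy, pear.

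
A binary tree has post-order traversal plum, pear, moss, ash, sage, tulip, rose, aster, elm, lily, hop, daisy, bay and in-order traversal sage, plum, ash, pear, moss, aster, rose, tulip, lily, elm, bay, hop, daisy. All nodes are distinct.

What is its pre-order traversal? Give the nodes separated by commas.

bay, lily, aster, sage, ash, plum, moss, pear, rose, tulip, elm, daisy, hop

The last element of post-order is the root; it splits in-order into left and right subtrees.
Root bay: left subtree has 10 nodes {sage, plum, ash, pear, moss, aster, rose, tulip, lily, elm}, right has 2 {hop, daisy}.
  Root lily: left subtree has 8 nodes {sage, plum, ash, pear, moss, aster, rose, tulip}, right has 1 {elm}.
    Root aster: left subtree has 5 nodes {sage, plum, ash, pear, moss}, right has 2 {rose, tulip}.
      Root sage: left subtree has 0 nodes { }, right has 4 {plum, ash, pear, moss}.
        Root ash: left subtree has 1 node {plum}, right has 2 {pear, moss}.
          Root moss: left subtree has 1 node {pear}, right has 0 { }.
      Root rose: left subtree has 0 nodes { }, right has 1 {tulip}.
  Root daisy: left subtree has 1 node {hop}, right has 0 { }.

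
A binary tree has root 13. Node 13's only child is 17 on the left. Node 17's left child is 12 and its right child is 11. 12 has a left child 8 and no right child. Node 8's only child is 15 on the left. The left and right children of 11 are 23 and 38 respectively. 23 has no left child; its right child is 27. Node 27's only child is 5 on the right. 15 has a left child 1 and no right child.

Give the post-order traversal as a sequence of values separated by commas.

Post-order visits the left subtree, then the right subtree, then the node.
At 13: go left to 17.
  At 17: go left to 12.
    At 12: go left to 8.
      At 8: go left to 15.
        At 15: go left to 1.
          1 is a leaf — visit 1.
        At 15: no right child.
        Visit 15.
      At 8: no right child.
      Visit 8.
    At 12: no right child.
    Visit 12.
  At 17: go right to 11.
    At 11: go left to 23.
      At 23: no left child.
      At 23: go right to 27.
        At 27: no left child.
        At 27: go right to 5.
          5 is a leaf — visit 5.
        Visit 27.
      Visit 23.
    At 11: go right to 38.
      38 is a leaf — visit 38.
    Visit 11.
  Visit 17.
At 13: no right child.
Visit 13.

1, 15, 8, 12, 5, 27, 23, 38, 11, 17, 13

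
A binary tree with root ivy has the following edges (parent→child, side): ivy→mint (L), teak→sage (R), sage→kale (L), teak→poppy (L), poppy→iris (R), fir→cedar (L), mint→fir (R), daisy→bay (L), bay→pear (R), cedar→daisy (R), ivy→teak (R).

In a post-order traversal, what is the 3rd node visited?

daisy

Post-order visits the left subtree, then the right subtree, then the node.
At ivy: go left to mint.
  At mint: no left child.
  At mint: go right to fir.
    At fir: go left to cedar.
      At cedar: no left child.
      At cedar: go right to daisy.
        At daisy: go left to bay.
          At bay: no left child.
          At bay: go right to pear.
            pear is a leaf — visit pear.
          Visit bay.
        At daisy: no right child.
        Visit daisy.
      Visit cedar.
    At fir: no right child.
    Visit fir.
  Visit mint.
At ivy: go right to teak.
  At teak: go left to poppy.
    At poppy: no left child.
    At poppy: go right to iris.
      iris is a leaf — visit iris.
    Visit poppy.
  At teak: go right to sage.
    At sage: go left to kale.
      kale is a leaf — visit kale.
    At sage: no right child.
    Visit sage.
  Visit teak.
Visit ivy.
Full post-order sequence: pear, bay, daisy, cedar, fir, mint, iris, poppy, kale, sage, teak, ivy.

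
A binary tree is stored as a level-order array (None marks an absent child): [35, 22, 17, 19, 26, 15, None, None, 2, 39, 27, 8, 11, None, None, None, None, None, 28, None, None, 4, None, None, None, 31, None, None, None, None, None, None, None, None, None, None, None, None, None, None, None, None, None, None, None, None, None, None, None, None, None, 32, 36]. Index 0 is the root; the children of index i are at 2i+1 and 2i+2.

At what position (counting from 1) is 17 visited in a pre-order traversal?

Pre-order visits the node, then its left subtree, then its right subtree.
Visit 35.
At 35: go left to 22.
  Visit 22.
  At 22: go left to 19.
    Visit 19.
    At 19: no left child.
    At 19: go right to 2.
      Visit 2.
      At 2: no left child.
      At 2: go right to 28.
        28 is a leaf — visit 28.
  At 22: go right to 26.
    Visit 26.
    At 26: go left to 39.
      39 is a leaf — visit 39.
    At 26: go right to 27.
      Visit 27.
      At 27: go left to 4.
        4 is a leaf — visit 4.
      At 27: no right child.
At 35: go right to 17.
  Visit 17.
  At 17: go left to 15.
    Visit 15.
    At 15: go left to 8.
      8 is a leaf — visit 8.
    At 15: go right to 11.
      Visit 11.
      At 11: go left to 31.
        Visit 31.
        At 31: go left to 32.
          32 is a leaf — visit 32.
        At 31: go right to 36.
          36 is a leaf — visit 36.
      At 11: no right child.
  At 17: no right child.
Full pre-order sequence: 35, 22, 19, 2, 28, 26, 39, 27, 4, 17, 15, 8, 11, 31, 32, 36.

10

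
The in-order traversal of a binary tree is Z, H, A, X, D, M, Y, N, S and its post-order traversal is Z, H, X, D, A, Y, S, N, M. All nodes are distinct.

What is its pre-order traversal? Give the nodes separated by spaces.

M A H Z D X N Y S

The last element of post-order is the root; it splits in-order into left and right subtrees.
Root M: left subtree has 5 nodes {Z, H, A, X, D}, right has 3 {Y, N, S}.
  Root A: left subtree has 2 nodes {Z, H}, right has 2 {X, D}.
    Root H: left subtree has 1 node {Z}, right has 0 { }.
    Root D: left subtree has 1 node {X}, right has 0 { }.
  Root N: left subtree has 1 node {Y}, right has 1 {S}.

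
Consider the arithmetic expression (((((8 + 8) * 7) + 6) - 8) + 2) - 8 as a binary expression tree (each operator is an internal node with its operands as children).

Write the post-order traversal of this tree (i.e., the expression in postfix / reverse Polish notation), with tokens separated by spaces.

Post-order on an expression tree gives postfix notation: for each operator, emit left operand, right operand, then the operator.

8 8 + 7 * 6 + 8 - 2 + 8 -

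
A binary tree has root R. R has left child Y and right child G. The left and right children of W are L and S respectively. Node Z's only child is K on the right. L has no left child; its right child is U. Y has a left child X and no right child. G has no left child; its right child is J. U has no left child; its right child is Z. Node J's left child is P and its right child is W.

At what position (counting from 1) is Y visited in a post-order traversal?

2

Post-order visits the left subtree, then the right subtree, then the node.
At R: go left to Y.
  At Y: go left to X.
    X is a leaf — visit X.
  At Y: no right child.
  Visit Y.
At R: go right to G.
  At G: no left child.
  At G: go right to J.
    At J: go left to P.
      P is a leaf — visit P.
    At J: go right to W.
      At W: go left to L.
        At L: no left child.
        At L: go right to U.
          At U: no left child.
          At U: go right to Z.
            At Z: no left child.
            At Z: go right to K.
              K is a leaf — visit K.
            Visit Z.
          Visit U.
        Visit L.
      At W: go right to S.
        S is a leaf — visit S.
      Visit W.
    Visit J.
  Visit G.
Visit R.
Full post-order sequence: X, Y, P, K, Z, U, L, S, W, J, G, R.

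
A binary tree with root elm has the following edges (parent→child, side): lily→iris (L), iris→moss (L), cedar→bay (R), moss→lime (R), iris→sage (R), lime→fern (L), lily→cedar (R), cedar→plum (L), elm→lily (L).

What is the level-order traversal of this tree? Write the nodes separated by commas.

Level-order visits nodes level by level from the root, left to right within each level.
Level 0: elm
Level 1: lily
Level 2: iris, cedar
Level 3: moss, sage, plum, bay
Level 4: lime
Level 5: fern

elm, lily, iris, cedar, moss, sage, plum, bay, lime, fern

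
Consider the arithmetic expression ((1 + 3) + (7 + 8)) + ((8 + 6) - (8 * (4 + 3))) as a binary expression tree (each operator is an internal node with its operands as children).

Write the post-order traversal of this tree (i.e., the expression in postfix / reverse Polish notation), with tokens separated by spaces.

1 3 + 7 8 + + 8 6 + 8 4 3 + * - +

Post-order on an expression tree gives postfix notation: for each operator, emit left operand, right operand, then the operator.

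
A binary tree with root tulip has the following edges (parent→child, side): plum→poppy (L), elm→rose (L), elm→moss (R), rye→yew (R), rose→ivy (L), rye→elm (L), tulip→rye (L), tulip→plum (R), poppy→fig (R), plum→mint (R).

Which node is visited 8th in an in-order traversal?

In-order visits the left subtree, then the node, then the right subtree.
At tulip: go left to rye.
  At rye: go left to elm.
    At elm: go left to rose.
      At rose: go left to ivy.
        ivy is a leaf — visit ivy.
      Visit rose.
      At rose: no right child.
    Visit elm.
    At elm: go right to moss.
      moss is a leaf — visit moss.
  Visit rye.
  At rye: go right to yew.
    yew is a leaf — visit yew.
Visit tulip.
At tulip: go right to plum.
  At plum: go left to poppy.
    At poppy: no left child.
    Visit poppy.
    At poppy: go right to fig.
      fig is a leaf — visit fig.
  Visit plum.
  At plum: go right to mint.
    mint is a leaf — visit mint.
Full in-order sequence: ivy, rose, elm, moss, rye, yew, tulip, poppy, fig, plum, mint.

poppy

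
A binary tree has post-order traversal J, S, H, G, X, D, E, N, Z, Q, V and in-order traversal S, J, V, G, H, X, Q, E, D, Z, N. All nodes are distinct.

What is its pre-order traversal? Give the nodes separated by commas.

V, S, J, Q, X, G, H, Z, E, D, N

The last element of post-order is the root; it splits in-order into left and right subtrees.
Root V: left subtree has 2 nodes {S, J}, right has 8 {G, H, X, Q, E, D, Z, N}.
  Root S: left subtree has 0 nodes { }, right has 1 {J}.
  Root Q: left subtree has 3 nodes {G, H, X}, right has 4 {E, D, Z, N}.
    Root X: left subtree has 2 nodes {G, H}, right has 0 { }.
      Root G: left subtree has 0 nodes { }, right has 1 {H}.
    Root Z: left subtree has 2 nodes {E, D}, right has 1 {N}.
      Root E: left subtree has 0 nodes { }, right has 1 {D}.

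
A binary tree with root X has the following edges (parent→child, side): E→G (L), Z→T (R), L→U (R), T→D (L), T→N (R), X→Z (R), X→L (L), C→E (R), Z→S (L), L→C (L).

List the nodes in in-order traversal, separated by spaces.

In-order visits the left subtree, then the node, then the right subtree.
At X: go left to L.
  At L: go left to C.
    At C: no left child.
    Visit C.
    At C: go right to E.
      At E: go left to G.
        G is a leaf — visit G.
      Visit E.
      At E: no right child.
  Visit L.
  At L: go right to U.
    U is a leaf — visit U.
Visit X.
At X: go right to Z.
  At Z: go left to S.
    S is a leaf — visit S.
  Visit Z.
  At Z: go right to T.
    At T: go left to D.
      D is a leaf — visit D.
    Visit T.
    At T: go right to N.
      N is a leaf — visit N.

C G E L U X S Z D T N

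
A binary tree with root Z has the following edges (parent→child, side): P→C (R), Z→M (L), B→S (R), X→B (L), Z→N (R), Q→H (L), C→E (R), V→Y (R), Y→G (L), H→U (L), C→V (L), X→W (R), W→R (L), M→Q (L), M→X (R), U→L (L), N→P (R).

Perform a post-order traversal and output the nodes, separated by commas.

L, U, H, Q, S, B, R, W, X, M, G, Y, V, E, C, P, N, Z

Post-order visits the left subtree, then the right subtree, then the node.
At Z: go left to M.
  At M: go left to Q.
    At Q: go left to H.
      At H: go left to U.
        At U: go left to L.
          L is a leaf — visit L.
        At U: no right child.
        Visit U.
      At H: no right child.
      Visit H.
    At Q: no right child.
    Visit Q.
  At M: go right to X.
    At X: go left to B.
      At B: no left child.
      At B: go right to S.
        S is a leaf — visit S.
      Visit B.
    At X: go right to W.
      At W: go left to R.
        R is a leaf — visit R.
      At W: no right child.
      Visit W.
    Visit X.
  Visit M.
At Z: go right to N.
  At N: no left child.
  At N: go right to P.
    At P: no left child.
    At P: go right to C.
      At C: go left to V.
        At V: no left child.
        At V: go right to Y.
          At Y: go left to G.
            G is a leaf — visit G.
          At Y: no right child.
          Visit Y.
        Visit V.
      At C: go right to E.
        E is a leaf — visit E.
      Visit C.
    Visit P.
  Visit N.
Visit Z.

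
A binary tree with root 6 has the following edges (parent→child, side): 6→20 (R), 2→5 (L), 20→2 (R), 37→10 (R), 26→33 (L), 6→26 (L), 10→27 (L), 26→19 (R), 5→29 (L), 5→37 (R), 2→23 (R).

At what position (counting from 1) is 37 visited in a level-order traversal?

10

Level-order visits nodes level by level from the root, left to right within each level.
Level 0: 6
Level 1: 26, 20
Level 2: 33, 19, 2
Level 3: 5, 23
Level 4: 29, 37
Level 5: 10
Level 6: 27
Full level-order sequence: 6, 26, 20, 33, 19, 2, 5, 23, 29, 37, 10, 27.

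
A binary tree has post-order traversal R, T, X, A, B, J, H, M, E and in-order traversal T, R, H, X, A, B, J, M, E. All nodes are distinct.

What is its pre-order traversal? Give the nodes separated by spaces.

The last element of post-order is the root; it splits in-order into left and right subtrees.
Root E: left subtree has 8 nodes {T, R, H, X, A, B, J, M}, right has 0 { }.
  Root M: left subtree has 7 nodes {T, R, H, X, A, B, J}, right has 0 { }.
    Root H: left subtree has 2 nodes {T, R}, right has 4 {X, A, B, J}.
      Root T: left subtree has 0 nodes { }, right has 1 {R}.
      Root J: left subtree has 3 nodes {X, A, B}, right has 0 { }.
        Root B: left subtree has 2 nodes {X, A}, right has 0 { }.
          Root A: left subtree has 1 node {X}, right has 0 { }.

E M H T R J B A X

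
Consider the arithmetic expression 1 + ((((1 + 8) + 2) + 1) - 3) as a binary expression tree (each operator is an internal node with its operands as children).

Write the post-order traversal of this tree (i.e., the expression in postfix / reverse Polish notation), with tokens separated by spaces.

Post-order on an expression tree gives postfix notation: for each operator, emit left operand, right operand, then the operator.

1 1 8 + 2 + 1 + 3 - +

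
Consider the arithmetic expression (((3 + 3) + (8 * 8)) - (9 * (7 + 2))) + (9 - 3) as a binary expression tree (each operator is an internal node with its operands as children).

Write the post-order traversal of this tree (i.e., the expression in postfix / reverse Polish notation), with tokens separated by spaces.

3 3 + 8 8 * + 9 7 2 + * - 9 3 - +

Post-order on an expression tree gives postfix notation: for each operator, emit left operand, right operand, then the operator.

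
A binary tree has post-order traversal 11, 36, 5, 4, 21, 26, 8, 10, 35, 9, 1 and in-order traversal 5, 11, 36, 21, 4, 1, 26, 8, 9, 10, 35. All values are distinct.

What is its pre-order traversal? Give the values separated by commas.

The last element of post-order is the root; it splits in-order into left and right subtrees.
Root 1: left subtree has 5 nodes {5, 11, 36, 21, 4}, right has 5 {26, 8, 9, 10, 35}.
  Root 21: left subtree has 3 nodes {5, 11, 36}, right has 1 {4}.
    Root 5: left subtree has 0 nodes { }, right has 2 {11, 36}.
      Root 36: left subtree has 1 node {11}, right has 0 { }.
  Root 9: left subtree has 2 nodes {26, 8}, right has 2 {10, 35}.
    Root 8: left subtree has 1 node {26}, right has 0 { }.
    Root 35: left subtree has 1 node {10}, right has 0 { }.

1, 21, 5, 36, 11, 4, 9, 8, 26, 35, 10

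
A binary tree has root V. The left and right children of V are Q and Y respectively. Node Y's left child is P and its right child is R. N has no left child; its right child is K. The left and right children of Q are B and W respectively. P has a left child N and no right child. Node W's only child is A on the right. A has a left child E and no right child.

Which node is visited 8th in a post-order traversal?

P

Post-order visits the left subtree, then the right subtree, then the node.
At V: go left to Q.
  At Q: go left to B.
    B is a leaf — visit B.
  At Q: go right to W.
    At W: no left child.
    At W: go right to A.
      At A: go left to E.
        E is a leaf — visit E.
      At A: no right child.
      Visit A.
    Visit W.
  Visit Q.
At V: go right to Y.
  At Y: go left to P.
    At P: go left to N.
      At N: no left child.
      At N: go right to K.
        K is a leaf — visit K.
      Visit N.
    At P: no right child.
    Visit P.
  At Y: go right to R.
    R is a leaf — visit R.
  Visit Y.
Visit V.
Full post-order sequence: B, E, A, W, Q, K, N, P, R, Y, V.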